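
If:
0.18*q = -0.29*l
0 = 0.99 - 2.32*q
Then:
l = -0.26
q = 0.43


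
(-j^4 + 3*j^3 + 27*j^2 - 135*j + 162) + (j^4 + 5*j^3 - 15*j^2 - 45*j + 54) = 8*j^3 + 12*j^2 - 180*j + 216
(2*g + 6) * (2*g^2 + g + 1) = 4*g^3 + 14*g^2 + 8*g + 6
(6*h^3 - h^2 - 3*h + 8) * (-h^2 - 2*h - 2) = -6*h^5 - 11*h^4 - 7*h^3 - 10*h - 16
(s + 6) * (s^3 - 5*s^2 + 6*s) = s^4 + s^3 - 24*s^2 + 36*s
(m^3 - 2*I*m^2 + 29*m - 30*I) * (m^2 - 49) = m^5 - 2*I*m^4 - 20*m^3 + 68*I*m^2 - 1421*m + 1470*I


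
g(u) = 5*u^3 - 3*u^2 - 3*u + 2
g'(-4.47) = 323.53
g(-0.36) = 2.46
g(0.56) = 0.26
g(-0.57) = 1.81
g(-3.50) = -238.62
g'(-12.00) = 2229.00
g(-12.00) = -9034.00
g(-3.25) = -191.58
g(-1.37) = -12.38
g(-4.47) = -491.11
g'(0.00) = -3.00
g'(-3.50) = 201.75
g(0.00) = 2.00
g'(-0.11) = -2.16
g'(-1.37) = 33.37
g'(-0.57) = 5.29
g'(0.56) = -1.66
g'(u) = 15*u^2 - 6*u - 3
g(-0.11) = 2.29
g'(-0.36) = 1.10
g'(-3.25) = 174.94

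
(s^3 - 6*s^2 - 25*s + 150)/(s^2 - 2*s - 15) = (s^2 - s - 30)/(s + 3)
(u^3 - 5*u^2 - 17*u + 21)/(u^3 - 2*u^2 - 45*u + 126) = (u^3 - 5*u^2 - 17*u + 21)/(u^3 - 2*u^2 - 45*u + 126)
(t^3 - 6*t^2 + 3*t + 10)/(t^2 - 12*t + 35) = (t^2 - t - 2)/(t - 7)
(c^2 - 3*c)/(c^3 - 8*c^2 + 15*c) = 1/(c - 5)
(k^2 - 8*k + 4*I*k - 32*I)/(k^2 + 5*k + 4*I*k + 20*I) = (k - 8)/(k + 5)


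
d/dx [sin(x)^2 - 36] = sin(2*x)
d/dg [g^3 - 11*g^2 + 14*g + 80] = 3*g^2 - 22*g + 14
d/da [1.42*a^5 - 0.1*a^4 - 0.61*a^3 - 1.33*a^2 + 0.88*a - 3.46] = 7.1*a^4 - 0.4*a^3 - 1.83*a^2 - 2.66*a + 0.88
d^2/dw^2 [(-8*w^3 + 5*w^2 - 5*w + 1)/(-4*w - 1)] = 2*(128*w^3 + 96*w^2 + 24*w - 41)/(64*w^3 + 48*w^2 + 12*w + 1)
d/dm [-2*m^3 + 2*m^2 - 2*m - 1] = -6*m^2 + 4*m - 2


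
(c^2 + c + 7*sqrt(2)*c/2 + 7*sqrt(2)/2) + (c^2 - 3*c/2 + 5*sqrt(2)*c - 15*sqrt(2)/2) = 2*c^2 - c/2 + 17*sqrt(2)*c/2 - 4*sqrt(2)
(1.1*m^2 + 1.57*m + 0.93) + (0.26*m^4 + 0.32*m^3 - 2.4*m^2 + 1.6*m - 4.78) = 0.26*m^4 + 0.32*m^3 - 1.3*m^2 + 3.17*m - 3.85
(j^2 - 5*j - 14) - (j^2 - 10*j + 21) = 5*j - 35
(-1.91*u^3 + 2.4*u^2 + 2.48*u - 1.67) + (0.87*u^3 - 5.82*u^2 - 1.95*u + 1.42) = -1.04*u^3 - 3.42*u^2 + 0.53*u - 0.25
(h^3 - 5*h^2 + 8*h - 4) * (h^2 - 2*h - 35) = h^5 - 7*h^4 - 17*h^3 + 155*h^2 - 272*h + 140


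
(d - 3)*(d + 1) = d^2 - 2*d - 3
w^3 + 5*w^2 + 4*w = w*(w + 1)*(w + 4)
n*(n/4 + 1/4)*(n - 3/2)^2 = n^4/4 - n^3/2 - 3*n^2/16 + 9*n/16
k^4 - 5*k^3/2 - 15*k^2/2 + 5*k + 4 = (k - 4)*(k - 1)*(k + 1/2)*(k + 2)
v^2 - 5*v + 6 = (v - 3)*(v - 2)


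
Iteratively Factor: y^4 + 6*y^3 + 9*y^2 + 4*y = (y)*(y^3 + 6*y^2 + 9*y + 4) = y*(y + 4)*(y^2 + 2*y + 1) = y*(y + 1)*(y + 4)*(y + 1)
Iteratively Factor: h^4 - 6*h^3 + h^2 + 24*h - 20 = (h - 2)*(h^3 - 4*h^2 - 7*h + 10) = (h - 2)*(h - 1)*(h^2 - 3*h - 10) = (h - 5)*(h - 2)*(h - 1)*(h + 2)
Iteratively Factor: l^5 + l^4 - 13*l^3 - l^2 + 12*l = (l - 1)*(l^4 + 2*l^3 - 11*l^2 - 12*l) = (l - 1)*(l + 4)*(l^3 - 2*l^2 - 3*l) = l*(l - 1)*(l + 4)*(l^2 - 2*l - 3) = l*(l - 3)*(l - 1)*(l + 4)*(l + 1)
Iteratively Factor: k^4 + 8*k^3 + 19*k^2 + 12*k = (k)*(k^3 + 8*k^2 + 19*k + 12) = k*(k + 1)*(k^2 + 7*k + 12) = k*(k + 1)*(k + 4)*(k + 3)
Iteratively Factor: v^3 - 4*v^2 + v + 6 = (v - 2)*(v^2 - 2*v - 3) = (v - 2)*(v + 1)*(v - 3)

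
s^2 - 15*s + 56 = (s - 8)*(s - 7)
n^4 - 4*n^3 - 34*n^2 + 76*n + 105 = (n - 7)*(n - 3)*(n + 1)*(n + 5)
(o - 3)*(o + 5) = o^2 + 2*o - 15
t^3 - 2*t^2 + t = t*(t - 1)^2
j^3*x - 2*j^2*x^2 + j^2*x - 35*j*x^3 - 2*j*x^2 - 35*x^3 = (j - 7*x)*(j + 5*x)*(j*x + x)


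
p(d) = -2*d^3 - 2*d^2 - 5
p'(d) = -6*d^2 - 4*d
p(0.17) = -5.07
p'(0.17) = -0.85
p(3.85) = -148.78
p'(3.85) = -104.34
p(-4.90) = 182.28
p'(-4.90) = -124.46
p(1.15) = -10.69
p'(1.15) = -12.54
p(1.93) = -26.83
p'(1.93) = -30.07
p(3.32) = -100.23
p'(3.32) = -79.41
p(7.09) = -818.34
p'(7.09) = -329.97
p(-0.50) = -5.25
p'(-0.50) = 0.50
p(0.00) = -5.00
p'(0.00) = 0.00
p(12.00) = -3749.00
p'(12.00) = -912.00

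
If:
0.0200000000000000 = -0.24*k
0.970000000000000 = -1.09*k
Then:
No Solution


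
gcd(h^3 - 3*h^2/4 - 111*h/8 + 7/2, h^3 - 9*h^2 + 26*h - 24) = h - 4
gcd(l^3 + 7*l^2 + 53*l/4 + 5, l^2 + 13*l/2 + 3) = l + 1/2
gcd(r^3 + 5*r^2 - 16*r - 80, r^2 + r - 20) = r^2 + r - 20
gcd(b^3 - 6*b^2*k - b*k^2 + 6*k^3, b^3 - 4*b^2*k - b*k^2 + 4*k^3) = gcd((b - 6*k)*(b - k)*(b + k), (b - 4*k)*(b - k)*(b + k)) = b^2 - k^2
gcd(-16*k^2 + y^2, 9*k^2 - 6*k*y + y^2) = 1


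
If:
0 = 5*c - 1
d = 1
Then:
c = 1/5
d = 1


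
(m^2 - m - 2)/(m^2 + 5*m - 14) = (m + 1)/(m + 7)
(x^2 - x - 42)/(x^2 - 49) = (x + 6)/(x + 7)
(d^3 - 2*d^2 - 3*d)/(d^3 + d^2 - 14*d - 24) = d*(d^2 - 2*d - 3)/(d^3 + d^2 - 14*d - 24)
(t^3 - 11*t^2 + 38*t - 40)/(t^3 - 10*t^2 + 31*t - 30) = (t - 4)/(t - 3)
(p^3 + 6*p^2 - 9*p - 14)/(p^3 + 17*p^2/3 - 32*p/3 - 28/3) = 3*(p + 1)/(3*p + 2)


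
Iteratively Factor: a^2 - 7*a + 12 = (a - 4)*(a - 3)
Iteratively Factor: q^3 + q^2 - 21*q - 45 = (q + 3)*(q^2 - 2*q - 15) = (q - 5)*(q + 3)*(q + 3)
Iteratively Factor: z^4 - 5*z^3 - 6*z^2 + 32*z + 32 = (z - 4)*(z^3 - z^2 - 10*z - 8) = (z - 4)^2*(z^2 + 3*z + 2) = (z - 4)^2*(z + 1)*(z + 2)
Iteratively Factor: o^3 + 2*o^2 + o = (o)*(o^2 + 2*o + 1) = o*(o + 1)*(o + 1)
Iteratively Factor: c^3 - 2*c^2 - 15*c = (c)*(c^2 - 2*c - 15) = c*(c - 5)*(c + 3)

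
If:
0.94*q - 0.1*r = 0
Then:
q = 0.106382978723404*r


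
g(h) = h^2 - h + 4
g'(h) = 2*h - 1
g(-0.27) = 4.34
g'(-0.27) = -1.54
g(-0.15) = 4.17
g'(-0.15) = -1.30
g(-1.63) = 8.29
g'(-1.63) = -4.26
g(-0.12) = 4.13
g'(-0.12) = -1.24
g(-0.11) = 4.12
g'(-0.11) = -1.22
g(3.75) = 14.31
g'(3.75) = 6.50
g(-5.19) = 36.13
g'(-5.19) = -11.38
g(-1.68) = 8.50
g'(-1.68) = -4.36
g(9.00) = 76.00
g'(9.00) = 17.00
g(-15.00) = 244.00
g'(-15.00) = -31.00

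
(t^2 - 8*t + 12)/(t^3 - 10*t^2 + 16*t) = (t - 6)/(t*(t - 8))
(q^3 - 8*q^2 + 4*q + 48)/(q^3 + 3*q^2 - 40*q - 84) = (q - 4)/(q + 7)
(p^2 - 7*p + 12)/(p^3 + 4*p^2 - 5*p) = (p^2 - 7*p + 12)/(p*(p^2 + 4*p - 5))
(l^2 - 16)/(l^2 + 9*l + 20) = (l - 4)/(l + 5)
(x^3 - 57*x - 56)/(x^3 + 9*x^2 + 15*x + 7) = (x - 8)/(x + 1)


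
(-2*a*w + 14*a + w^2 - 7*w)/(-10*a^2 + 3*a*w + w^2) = (w - 7)/(5*a + w)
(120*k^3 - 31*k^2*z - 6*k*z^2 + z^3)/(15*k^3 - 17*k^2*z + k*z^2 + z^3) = (-8*k + z)/(-k + z)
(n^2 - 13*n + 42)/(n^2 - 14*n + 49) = (n - 6)/(n - 7)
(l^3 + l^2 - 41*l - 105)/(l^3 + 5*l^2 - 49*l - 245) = (l + 3)/(l + 7)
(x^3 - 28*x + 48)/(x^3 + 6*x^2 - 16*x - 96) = (x - 2)/(x + 4)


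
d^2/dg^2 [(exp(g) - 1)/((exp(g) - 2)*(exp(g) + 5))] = (exp(4*g) - 7*exp(3*g) + 51*exp(2*g) - 19*exp(g) + 70)*exp(g)/(exp(6*g) + 9*exp(5*g) - 3*exp(4*g) - 153*exp(3*g) + 30*exp(2*g) + 900*exp(g) - 1000)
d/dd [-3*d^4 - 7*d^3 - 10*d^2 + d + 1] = -12*d^3 - 21*d^2 - 20*d + 1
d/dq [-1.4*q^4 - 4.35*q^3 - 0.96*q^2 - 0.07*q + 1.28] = -5.6*q^3 - 13.05*q^2 - 1.92*q - 0.07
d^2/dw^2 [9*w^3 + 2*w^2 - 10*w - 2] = 54*w + 4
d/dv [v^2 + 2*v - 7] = 2*v + 2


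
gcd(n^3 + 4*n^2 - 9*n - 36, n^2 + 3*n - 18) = n - 3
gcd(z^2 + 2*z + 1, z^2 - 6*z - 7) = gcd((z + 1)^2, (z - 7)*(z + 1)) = z + 1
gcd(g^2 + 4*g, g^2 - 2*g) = g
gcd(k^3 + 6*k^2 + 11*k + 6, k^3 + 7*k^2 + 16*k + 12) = k^2 + 5*k + 6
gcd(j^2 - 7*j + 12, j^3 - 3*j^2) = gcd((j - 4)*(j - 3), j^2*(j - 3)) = j - 3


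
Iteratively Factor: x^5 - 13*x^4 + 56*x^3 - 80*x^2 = (x - 4)*(x^4 - 9*x^3 + 20*x^2) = (x - 4)^2*(x^3 - 5*x^2) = (x - 5)*(x - 4)^2*(x^2) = x*(x - 5)*(x - 4)^2*(x)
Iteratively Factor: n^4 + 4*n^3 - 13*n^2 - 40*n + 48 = (n - 3)*(n^3 + 7*n^2 + 8*n - 16) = (n - 3)*(n + 4)*(n^2 + 3*n - 4) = (n - 3)*(n - 1)*(n + 4)*(n + 4)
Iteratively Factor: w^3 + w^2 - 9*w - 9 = (w + 1)*(w^2 - 9) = (w + 1)*(w + 3)*(w - 3)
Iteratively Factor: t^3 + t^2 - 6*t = (t)*(t^2 + t - 6) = t*(t + 3)*(t - 2)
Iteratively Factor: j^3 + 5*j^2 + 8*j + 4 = (j + 2)*(j^2 + 3*j + 2) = (j + 1)*(j + 2)*(j + 2)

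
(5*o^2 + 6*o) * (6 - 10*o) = -50*o^3 - 30*o^2 + 36*o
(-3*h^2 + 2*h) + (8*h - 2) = -3*h^2 + 10*h - 2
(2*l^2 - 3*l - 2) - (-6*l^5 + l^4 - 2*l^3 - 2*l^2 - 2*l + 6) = 6*l^5 - l^4 + 2*l^3 + 4*l^2 - l - 8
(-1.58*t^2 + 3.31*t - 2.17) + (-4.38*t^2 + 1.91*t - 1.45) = -5.96*t^2 + 5.22*t - 3.62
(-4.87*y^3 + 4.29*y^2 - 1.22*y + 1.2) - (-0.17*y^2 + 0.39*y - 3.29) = -4.87*y^3 + 4.46*y^2 - 1.61*y + 4.49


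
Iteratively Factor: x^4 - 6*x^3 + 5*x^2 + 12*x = (x + 1)*(x^3 - 7*x^2 + 12*x) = x*(x + 1)*(x^2 - 7*x + 12) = x*(x - 4)*(x + 1)*(x - 3)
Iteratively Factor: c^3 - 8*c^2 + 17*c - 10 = (c - 2)*(c^2 - 6*c + 5) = (c - 5)*(c - 2)*(c - 1)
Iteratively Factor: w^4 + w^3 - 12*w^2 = (w)*(w^3 + w^2 - 12*w) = w^2*(w^2 + w - 12) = w^2*(w - 3)*(w + 4)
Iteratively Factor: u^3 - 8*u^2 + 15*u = (u - 5)*(u^2 - 3*u) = (u - 5)*(u - 3)*(u)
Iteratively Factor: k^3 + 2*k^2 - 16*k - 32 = (k + 2)*(k^2 - 16) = (k + 2)*(k + 4)*(k - 4)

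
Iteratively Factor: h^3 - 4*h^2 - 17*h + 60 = (h + 4)*(h^2 - 8*h + 15) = (h - 5)*(h + 4)*(h - 3)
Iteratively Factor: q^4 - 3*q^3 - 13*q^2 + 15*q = (q)*(q^3 - 3*q^2 - 13*q + 15) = q*(q - 5)*(q^2 + 2*q - 3) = q*(q - 5)*(q + 3)*(q - 1)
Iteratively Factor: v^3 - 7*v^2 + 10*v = (v - 2)*(v^2 - 5*v) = v*(v - 2)*(v - 5)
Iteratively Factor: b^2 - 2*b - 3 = (b + 1)*(b - 3)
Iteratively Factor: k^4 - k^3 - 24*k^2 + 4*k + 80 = (k - 5)*(k^3 + 4*k^2 - 4*k - 16) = (k - 5)*(k + 4)*(k^2 - 4) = (k - 5)*(k - 2)*(k + 4)*(k + 2)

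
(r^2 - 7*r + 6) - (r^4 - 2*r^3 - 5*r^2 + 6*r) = -r^4 + 2*r^3 + 6*r^2 - 13*r + 6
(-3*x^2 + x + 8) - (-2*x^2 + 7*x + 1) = -x^2 - 6*x + 7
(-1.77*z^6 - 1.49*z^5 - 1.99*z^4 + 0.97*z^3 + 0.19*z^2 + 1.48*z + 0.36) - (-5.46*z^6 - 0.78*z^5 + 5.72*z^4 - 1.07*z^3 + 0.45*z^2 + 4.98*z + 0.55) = 3.69*z^6 - 0.71*z^5 - 7.71*z^4 + 2.04*z^3 - 0.26*z^2 - 3.5*z - 0.19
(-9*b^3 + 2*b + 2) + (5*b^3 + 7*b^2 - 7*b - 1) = -4*b^3 + 7*b^2 - 5*b + 1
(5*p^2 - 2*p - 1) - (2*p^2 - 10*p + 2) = 3*p^2 + 8*p - 3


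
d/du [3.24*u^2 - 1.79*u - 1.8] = 6.48*u - 1.79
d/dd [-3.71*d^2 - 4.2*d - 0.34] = -7.42*d - 4.2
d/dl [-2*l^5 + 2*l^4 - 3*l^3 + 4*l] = -10*l^4 + 8*l^3 - 9*l^2 + 4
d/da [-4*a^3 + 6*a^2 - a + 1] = -12*a^2 + 12*a - 1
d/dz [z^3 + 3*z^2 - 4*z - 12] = 3*z^2 + 6*z - 4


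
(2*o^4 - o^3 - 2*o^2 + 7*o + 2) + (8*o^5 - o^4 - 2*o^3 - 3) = 8*o^5 + o^4 - 3*o^3 - 2*o^2 + 7*o - 1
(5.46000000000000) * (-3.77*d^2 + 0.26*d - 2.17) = -20.5842*d^2 + 1.4196*d - 11.8482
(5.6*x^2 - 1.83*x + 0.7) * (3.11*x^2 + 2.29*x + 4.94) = 17.416*x^4 + 7.1327*x^3 + 25.6503*x^2 - 7.4372*x + 3.458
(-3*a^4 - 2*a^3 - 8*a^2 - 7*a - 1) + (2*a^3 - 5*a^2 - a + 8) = -3*a^4 - 13*a^2 - 8*a + 7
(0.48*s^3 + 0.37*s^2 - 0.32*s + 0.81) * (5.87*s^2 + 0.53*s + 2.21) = 2.8176*s^5 + 2.4263*s^4 - 0.6215*s^3 + 5.4028*s^2 - 0.2779*s + 1.7901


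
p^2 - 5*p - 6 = (p - 6)*(p + 1)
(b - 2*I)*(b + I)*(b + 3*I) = b^3 + 2*I*b^2 + 5*b + 6*I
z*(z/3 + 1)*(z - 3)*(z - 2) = z^4/3 - 2*z^3/3 - 3*z^2 + 6*z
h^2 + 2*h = h*(h + 2)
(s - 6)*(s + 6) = s^2 - 36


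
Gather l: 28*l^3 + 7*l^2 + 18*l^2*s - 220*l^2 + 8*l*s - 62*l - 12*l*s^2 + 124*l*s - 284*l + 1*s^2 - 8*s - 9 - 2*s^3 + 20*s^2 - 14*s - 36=28*l^3 + l^2*(18*s - 213) + l*(-12*s^2 + 132*s - 346) - 2*s^3 + 21*s^2 - 22*s - 45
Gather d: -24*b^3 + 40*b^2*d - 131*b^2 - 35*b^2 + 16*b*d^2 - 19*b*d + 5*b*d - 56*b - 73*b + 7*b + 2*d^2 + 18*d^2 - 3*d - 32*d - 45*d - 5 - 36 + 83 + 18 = -24*b^3 - 166*b^2 - 122*b + d^2*(16*b + 20) + d*(40*b^2 - 14*b - 80) + 60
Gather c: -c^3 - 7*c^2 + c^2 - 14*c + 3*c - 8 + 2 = -c^3 - 6*c^2 - 11*c - 6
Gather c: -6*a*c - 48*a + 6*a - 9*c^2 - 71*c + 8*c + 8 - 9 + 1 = -42*a - 9*c^2 + c*(-6*a - 63)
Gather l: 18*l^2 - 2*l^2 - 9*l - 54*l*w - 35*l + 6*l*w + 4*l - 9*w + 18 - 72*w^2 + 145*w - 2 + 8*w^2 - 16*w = 16*l^2 + l*(-48*w - 40) - 64*w^2 + 120*w + 16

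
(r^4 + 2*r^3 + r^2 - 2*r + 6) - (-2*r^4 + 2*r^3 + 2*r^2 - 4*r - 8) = 3*r^4 - r^2 + 2*r + 14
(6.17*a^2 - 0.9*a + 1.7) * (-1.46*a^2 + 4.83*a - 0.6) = -9.0082*a^4 + 31.1151*a^3 - 10.531*a^2 + 8.751*a - 1.02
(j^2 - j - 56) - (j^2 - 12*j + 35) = 11*j - 91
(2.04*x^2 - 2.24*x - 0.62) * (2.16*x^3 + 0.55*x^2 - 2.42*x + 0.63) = 4.4064*x^5 - 3.7164*x^4 - 7.508*x^3 + 6.365*x^2 + 0.0891999999999997*x - 0.3906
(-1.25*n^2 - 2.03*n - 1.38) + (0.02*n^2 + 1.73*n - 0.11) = -1.23*n^2 - 0.3*n - 1.49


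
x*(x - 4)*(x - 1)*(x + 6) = x^4 + x^3 - 26*x^2 + 24*x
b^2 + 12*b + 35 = (b + 5)*(b + 7)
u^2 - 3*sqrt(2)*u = u*(u - 3*sqrt(2))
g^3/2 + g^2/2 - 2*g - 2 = (g/2 + 1)*(g - 2)*(g + 1)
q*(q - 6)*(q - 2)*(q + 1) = q^4 - 7*q^3 + 4*q^2 + 12*q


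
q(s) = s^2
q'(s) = 2*s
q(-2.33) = 5.43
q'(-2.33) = -4.66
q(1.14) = 1.30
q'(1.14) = 2.28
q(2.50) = 6.25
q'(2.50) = 5.00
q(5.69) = 32.38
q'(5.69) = 11.38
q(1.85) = 3.42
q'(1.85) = 3.70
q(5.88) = 34.57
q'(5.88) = 11.76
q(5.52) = 30.47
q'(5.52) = 11.04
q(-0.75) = 0.56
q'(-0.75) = -1.50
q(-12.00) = 144.00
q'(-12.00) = -24.00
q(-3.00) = 9.00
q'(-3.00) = -6.00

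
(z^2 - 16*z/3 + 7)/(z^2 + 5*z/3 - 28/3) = (z - 3)/(z + 4)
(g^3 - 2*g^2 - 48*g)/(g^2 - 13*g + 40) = g*(g + 6)/(g - 5)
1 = 1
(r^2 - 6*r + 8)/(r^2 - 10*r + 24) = (r - 2)/(r - 6)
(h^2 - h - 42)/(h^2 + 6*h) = (h - 7)/h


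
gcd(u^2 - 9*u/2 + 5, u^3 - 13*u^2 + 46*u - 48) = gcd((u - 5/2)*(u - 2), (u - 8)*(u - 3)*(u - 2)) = u - 2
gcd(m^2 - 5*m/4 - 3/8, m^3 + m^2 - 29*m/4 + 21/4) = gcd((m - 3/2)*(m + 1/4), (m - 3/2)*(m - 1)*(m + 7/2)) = m - 3/2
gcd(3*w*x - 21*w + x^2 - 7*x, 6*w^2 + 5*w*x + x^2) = 3*w + x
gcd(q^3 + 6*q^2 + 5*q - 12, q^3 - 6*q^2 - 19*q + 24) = q^2 + 2*q - 3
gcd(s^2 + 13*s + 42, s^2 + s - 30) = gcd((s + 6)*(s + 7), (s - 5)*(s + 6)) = s + 6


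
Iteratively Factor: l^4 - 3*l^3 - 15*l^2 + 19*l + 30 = (l + 3)*(l^3 - 6*l^2 + 3*l + 10) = (l - 2)*(l + 3)*(l^2 - 4*l - 5) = (l - 5)*(l - 2)*(l + 3)*(l + 1)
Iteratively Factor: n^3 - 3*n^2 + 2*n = (n - 2)*(n^2 - n) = (n - 2)*(n - 1)*(n)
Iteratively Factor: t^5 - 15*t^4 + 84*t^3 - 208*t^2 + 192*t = (t)*(t^4 - 15*t^3 + 84*t^2 - 208*t + 192) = t*(t - 3)*(t^3 - 12*t^2 + 48*t - 64) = t*(t - 4)*(t - 3)*(t^2 - 8*t + 16) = t*(t - 4)^2*(t - 3)*(t - 4)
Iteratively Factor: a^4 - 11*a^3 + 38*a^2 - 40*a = (a - 2)*(a^3 - 9*a^2 + 20*a) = a*(a - 2)*(a^2 - 9*a + 20) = a*(a - 5)*(a - 2)*(a - 4)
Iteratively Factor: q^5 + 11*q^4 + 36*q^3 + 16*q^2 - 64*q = (q - 1)*(q^4 + 12*q^3 + 48*q^2 + 64*q) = (q - 1)*(q + 4)*(q^3 + 8*q^2 + 16*q) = (q - 1)*(q + 4)^2*(q^2 + 4*q) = (q - 1)*(q + 4)^3*(q)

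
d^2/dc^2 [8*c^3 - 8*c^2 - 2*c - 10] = 48*c - 16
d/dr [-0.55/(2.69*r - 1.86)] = 1.4795/(2.69*r - 1.86)^2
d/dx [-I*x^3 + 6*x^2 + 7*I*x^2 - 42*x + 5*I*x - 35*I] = -3*I*x^2 + x*(12 + 14*I) - 42 + 5*I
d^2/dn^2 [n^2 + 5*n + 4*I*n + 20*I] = 2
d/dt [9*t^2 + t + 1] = 18*t + 1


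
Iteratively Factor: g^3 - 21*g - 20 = (g - 5)*(g^2 + 5*g + 4) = (g - 5)*(g + 1)*(g + 4)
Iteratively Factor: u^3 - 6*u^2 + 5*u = (u - 1)*(u^2 - 5*u) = u*(u - 1)*(u - 5)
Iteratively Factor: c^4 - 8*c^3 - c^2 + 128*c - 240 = (c - 5)*(c^3 - 3*c^2 - 16*c + 48) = (c - 5)*(c - 3)*(c^2 - 16) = (c - 5)*(c - 4)*(c - 3)*(c + 4)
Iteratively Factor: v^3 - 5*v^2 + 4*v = (v - 4)*(v^2 - v) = v*(v - 4)*(v - 1)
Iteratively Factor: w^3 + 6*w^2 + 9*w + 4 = (w + 1)*(w^2 + 5*w + 4) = (w + 1)^2*(w + 4)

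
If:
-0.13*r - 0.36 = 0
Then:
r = -2.77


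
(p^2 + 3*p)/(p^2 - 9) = p/(p - 3)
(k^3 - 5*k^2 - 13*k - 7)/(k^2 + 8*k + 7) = (k^2 - 6*k - 7)/(k + 7)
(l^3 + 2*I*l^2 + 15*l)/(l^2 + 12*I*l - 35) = l*(l - 3*I)/(l + 7*I)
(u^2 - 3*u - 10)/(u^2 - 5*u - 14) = (u - 5)/(u - 7)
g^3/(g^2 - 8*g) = g^2/(g - 8)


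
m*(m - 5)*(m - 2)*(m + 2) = m^4 - 5*m^3 - 4*m^2 + 20*m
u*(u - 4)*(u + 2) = u^3 - 2*u^2 - 8*u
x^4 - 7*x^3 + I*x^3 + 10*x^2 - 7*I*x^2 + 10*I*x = x*(x - 5)*(x - 2)*(x + I)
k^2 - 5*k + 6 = (k - 3)*(k - 2)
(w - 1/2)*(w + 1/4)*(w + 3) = w^3 + 11*w^2/4 - 7*w/8 - 3/8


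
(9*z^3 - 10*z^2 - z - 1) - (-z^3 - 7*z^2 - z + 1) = 10*z^3 - 3*z^2 - 2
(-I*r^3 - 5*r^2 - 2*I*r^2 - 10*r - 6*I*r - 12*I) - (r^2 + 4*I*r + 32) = -I*r^3 - 6*r^2 - 2*I*r^2 - 10*r - 10*I*r - 32 - 12*I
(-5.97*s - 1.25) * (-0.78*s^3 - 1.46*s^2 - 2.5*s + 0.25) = 4.6566*s^4 + 9.6912*s^3 + 16.75*s^2 + 1.6325*s - 0.3125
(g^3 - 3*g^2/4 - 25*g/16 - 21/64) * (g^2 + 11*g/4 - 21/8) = g^5 + 2*g^4 - 25*g^3/4 - 85*g^2/32 + 819*g/256 + 441/512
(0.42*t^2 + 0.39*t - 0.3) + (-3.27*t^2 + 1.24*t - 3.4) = -2.85*t^2 + 1.63*t - 3.7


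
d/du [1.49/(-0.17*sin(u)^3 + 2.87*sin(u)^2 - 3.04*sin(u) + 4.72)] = (0.7599*sin(u)^2 - 8.5526*sin(u) + 4.5296)*cos(u)/(0.17*sin(u)^3 - 2.87*sin(u)^2 + 3.04*sin(u) - 4.72)^2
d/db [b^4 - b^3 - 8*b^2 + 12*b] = 4*b^3 - 3*b^2 - 16*b + 12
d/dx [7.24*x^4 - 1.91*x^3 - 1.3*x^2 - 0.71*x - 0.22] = 28.96*x^3 - 5.73*x^2 - 2.6*x - 0.71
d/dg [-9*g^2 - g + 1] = -18*g - 1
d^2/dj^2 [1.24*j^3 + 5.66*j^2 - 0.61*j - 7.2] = 7.44*j + 11.32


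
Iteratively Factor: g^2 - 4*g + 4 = (g - 2)*(g - 2)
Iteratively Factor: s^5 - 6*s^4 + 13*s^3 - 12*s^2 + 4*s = (s - 1)*(s^4 - 5*s^3 + 8*s^2 - 4*s) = (s - 1)^2*(s^3 - 4*s^2 + 4*s) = (s - 2)*(s - 1)^2*(s^2 - 2*s) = (s - 2)^2*(s - 1)^2*(s)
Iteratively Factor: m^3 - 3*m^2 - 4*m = (m + 1)*(m^2 - 4*m) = (m - 4)*(m + 1)*(m)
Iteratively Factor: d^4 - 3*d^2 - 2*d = (d - 2)*(d^3 + 2*d^2 + d) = d*(d - 2)*(d^2 + 2*d + 1) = d*(d - 2)*(d + 1)*(d + 1)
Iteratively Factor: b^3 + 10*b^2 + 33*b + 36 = (b + 4)*(b^2 + 6*b + 9) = (b + 3)*(b + 4)*(b + 3)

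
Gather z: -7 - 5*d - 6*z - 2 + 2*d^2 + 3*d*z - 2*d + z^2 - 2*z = 2*d^2 - 7*d + z^2 + z*(3*d - 8) - 9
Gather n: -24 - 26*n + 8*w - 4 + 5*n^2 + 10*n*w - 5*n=5*n^2 + n*(10*w - 31) + 8*w - 28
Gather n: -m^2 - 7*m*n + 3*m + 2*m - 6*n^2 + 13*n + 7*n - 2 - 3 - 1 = -m^2 + 5*m - 6*n^2 + n*(20 - 7*m) - 6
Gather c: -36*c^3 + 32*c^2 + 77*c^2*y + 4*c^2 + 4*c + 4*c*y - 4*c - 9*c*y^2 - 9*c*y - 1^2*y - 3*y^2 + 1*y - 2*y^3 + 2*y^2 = -36*c^3 + c^2*(77*y + 36) + c*(-9*y^2 - 5*y) - 2*y^3 - y^2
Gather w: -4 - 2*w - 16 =-2*w - 20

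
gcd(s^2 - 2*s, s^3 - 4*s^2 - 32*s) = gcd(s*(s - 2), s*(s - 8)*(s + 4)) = s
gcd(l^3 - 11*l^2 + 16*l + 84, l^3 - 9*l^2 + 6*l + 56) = l^2 - 5*l - 14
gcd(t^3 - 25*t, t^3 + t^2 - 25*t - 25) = t^2 - 25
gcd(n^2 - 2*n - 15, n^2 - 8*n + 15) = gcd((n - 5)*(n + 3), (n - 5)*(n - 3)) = n - 5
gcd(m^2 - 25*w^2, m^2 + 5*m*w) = m + 5*w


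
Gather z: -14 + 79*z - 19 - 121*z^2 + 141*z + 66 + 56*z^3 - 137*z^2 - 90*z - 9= 56*z^3 - 258*z^2 + 130*z + 24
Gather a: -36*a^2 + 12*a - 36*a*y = -36*a^2 + a*(12 - 36*y)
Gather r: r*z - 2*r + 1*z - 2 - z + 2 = r*(z - 2)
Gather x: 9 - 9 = 0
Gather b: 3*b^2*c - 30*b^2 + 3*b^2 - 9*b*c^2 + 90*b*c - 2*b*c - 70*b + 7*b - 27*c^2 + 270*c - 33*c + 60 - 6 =b^2*(3*c - 27) + b*(-9*c^2 + 88*c - 63) - 27*c^2 + 237*c + 54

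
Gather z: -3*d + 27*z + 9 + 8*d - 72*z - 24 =5*d - 45*z - 15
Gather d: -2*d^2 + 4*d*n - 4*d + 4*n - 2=-2*d^2 + d*(4*n - 4) + 4*n - 2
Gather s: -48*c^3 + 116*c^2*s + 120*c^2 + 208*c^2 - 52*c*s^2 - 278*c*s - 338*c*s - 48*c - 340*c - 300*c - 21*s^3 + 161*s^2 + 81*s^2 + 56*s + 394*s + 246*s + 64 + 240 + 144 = -48*c^3 + 328*c^2 - 688*c - 21*s^3 + s^2*(242 - 52*c) + s*(116*c^2 - 616*c + 696) + 448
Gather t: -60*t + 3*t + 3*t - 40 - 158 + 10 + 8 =-54*t - 180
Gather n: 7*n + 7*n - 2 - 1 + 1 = 14*n - 2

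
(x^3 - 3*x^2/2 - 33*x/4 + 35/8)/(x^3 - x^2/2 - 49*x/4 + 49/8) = (2*x + 5)/(2*x + 7)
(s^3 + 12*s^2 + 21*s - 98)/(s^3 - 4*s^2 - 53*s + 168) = (s^2 + 5*s - 14)/(s^2 - 11*s + 24)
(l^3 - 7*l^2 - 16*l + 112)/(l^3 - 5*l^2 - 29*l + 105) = (l^2 - 16)/(l^2 + 2*l - 15)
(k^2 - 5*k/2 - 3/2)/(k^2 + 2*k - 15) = (k + 1/2)/(k + 5)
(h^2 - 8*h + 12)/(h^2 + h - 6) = (h - 6)/(h + 3)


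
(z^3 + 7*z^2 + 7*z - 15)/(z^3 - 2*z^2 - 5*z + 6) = (z^2 + 8*z + 15)/(z^2 - z - 6)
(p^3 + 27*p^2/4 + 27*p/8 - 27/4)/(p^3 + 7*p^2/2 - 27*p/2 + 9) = (8*p^2 + 6*p - 9)/(4*(2*p^2 - 5*p + 3))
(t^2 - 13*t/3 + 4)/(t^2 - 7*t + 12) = (t - 4/3)/(t - 4)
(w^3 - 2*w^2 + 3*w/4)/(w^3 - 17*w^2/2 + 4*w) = (w - 3/2)/(w - 8)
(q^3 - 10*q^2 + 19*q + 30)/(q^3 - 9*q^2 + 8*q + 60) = (q + 1)/(q + 2)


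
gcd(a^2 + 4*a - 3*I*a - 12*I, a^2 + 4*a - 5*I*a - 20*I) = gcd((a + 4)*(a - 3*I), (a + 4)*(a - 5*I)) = a + 4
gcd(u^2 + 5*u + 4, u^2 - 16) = u + 4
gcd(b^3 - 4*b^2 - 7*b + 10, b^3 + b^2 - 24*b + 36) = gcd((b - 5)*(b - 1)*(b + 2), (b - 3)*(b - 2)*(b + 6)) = 1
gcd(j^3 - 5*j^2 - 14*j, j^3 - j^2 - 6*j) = j^2 + 2*j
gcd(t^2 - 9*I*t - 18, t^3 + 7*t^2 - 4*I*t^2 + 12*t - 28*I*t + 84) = t - 6*I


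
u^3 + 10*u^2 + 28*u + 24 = (u + 2)^2*(u + 6)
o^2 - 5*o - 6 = (o - 6)*(o + 1)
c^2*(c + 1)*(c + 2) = c^4 + 3*c^3 + 2*c^2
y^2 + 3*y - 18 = (y - 3)*(y + 6)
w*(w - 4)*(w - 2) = w^3 - 6*w^2 + 8*w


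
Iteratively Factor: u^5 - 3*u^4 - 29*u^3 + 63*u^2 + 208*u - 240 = (u - 5)*(u^4 + 2*u^3 - 19*u^2 - 32*u + 48) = (u - 5)*(u - 4)*(u^3 + 6*u^2 + 5*u - 12) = (u - 5)*(u - 4)*(u - 1)*(u^2 + 7*u + 12) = (u - 5)*(u - 4)*(u - 1)*(u + 3)*(u + 4)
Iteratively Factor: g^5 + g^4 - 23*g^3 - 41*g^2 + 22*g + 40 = (g + 1)*(g^4 - 23*g^2 - 18*g + 40) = (g - 1)*(g + 1)*(g^3 + g^2 - 22*g - 40) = (g - 5)*(g - 1)*(g + 1)*(g^2 + 6*g + 8) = (g - 5)*(g - 1)*(g + 1)*(g + 4)*(g + 2)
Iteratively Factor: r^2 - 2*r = (r - 2)*(r)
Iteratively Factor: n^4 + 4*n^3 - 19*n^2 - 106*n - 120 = (n + 3)*(n^3 + n^2 - 22*n - 40) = (n + 2)*(n + 3)*(n^2 - n - 20) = (n + 2)*(n + 3)*(n + 4)*(n - 5)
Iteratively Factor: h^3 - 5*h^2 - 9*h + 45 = (h + 3)*(h^2 - 8*h + 15) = (h - 3)*(h + 3)*(h - 5)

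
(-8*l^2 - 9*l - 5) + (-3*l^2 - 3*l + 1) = -11*l^2 - 12*l - 4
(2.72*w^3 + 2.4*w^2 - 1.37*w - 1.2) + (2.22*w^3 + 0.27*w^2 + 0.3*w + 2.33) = 4.94*w^3 + 2.67*w^2 - 1.07*w + 1.13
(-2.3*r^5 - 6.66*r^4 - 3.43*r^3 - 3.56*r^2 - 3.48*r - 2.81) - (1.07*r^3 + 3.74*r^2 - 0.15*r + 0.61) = -2.3*r^5 - 6.66*r^4 - 4.5*r^3 - 7.3*r^2 - 3.33*r - 3.42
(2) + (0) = 2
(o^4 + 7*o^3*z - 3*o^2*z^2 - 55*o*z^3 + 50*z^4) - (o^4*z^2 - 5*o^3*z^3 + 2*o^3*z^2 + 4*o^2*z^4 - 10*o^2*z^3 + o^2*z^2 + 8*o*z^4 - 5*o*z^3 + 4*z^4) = -o^4*z^2 + o^4 + 5*o^3*z^3 - 2*o^3*z^2 + 7*o^3*z - 4*o^2*z^4 + 10*o^2*z^3 - 4*o^2*z^2 - 8*o*z^4 - 50*o*z^3 + 46*z^4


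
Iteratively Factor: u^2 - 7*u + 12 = (u - 3)*(u - 4)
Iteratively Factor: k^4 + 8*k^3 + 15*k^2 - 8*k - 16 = (k + 4)*(k^3 + 4*k^2 - k - 4) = (k - 1)*(k + 4)*(k^2 + 5*k + 4) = (k - 1)*(k + 4)^2*(k + 1)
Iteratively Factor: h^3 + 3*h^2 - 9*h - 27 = (h + 3)*(h^2 - 9) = (h + 3)^2*(h - 3)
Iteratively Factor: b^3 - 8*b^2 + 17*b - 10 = (b - 2)*(b^2 - 6*b + 5) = (b - 5)*(b - 2)*(b - 1)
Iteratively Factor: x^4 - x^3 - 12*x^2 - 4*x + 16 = (x + 2)*(x^3 - 3*x^2 - 6*x + 8) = (x - 1)*(x + 2)*(x^2 - 2*x - 8) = (x - 4)*(x - 1)*(x + 2)*(x + 2)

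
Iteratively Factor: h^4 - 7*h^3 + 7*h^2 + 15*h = (h + 1)*(h^3 - 8*h^2 + 15*h) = (h - 5)*(h + 1)*(h^2 - 3*h) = (h - 5)*(h - 3)*(h + 1)*(h)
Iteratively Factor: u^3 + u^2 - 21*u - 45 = (u + 3)*(u^2 - 2*u - 15) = (u + 3)^2*(u - 5)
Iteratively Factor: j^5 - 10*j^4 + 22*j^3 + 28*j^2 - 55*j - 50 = (j - 2)*(j^4 - 8*j^3 + 6*j^2 + 40*j + 25) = (j - 2)*(j + 1)*(j^3 - 9*j^2 + 15*j + 25) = (j - 5)*(j - 2)*(j + 1)*(j^2 - 4*j - 5) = (j - 5)*(j - 2)*(j + 1)^2*(j - 5)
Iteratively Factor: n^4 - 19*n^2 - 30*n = (n + 3)*(n^3 - 3*n^2 - 10*n) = (n - 5)*(n + 3)*(n^2 + 2*n) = n*(n - 5)*(n + 3)*(n + 2)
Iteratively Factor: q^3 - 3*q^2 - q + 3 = (q + 1)*(q^2 - 4*q + 3) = (q - 1)*(q + 1)*(q - 3)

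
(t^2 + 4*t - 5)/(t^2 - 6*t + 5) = (t + 5)/(t - 5)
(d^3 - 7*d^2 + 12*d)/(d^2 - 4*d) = d - 3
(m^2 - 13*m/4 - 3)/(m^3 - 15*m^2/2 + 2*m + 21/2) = (4*m^2 - 13*m - 12)/(2*(2*m^3 - 15*m^2 + 4*m + 21))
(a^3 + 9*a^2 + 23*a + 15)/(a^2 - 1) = (a^2 + 8*a + 15)/(a - 1)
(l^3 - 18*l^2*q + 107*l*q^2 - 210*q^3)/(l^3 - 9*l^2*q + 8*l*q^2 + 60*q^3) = (l - 7*q)/(l + 2*q)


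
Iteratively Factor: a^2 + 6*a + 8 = (a + 2)*(a + 4)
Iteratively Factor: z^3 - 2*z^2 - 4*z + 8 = (z + 2)*(z^2 - 4*z + 4) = (z - 2)*(z + 2)*(z - 2)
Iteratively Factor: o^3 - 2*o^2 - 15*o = (o - 5)*(o^2 + 3*o) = o*(o - 5)*(o + 3)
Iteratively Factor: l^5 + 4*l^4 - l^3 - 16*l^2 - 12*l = (l + 2)*(l^4 + 2*l^3 - 5*l^2 - 6*l) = (l - 2)*(l + 2)*(l^3 + 4*l^2 + 3*l) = (l - 2)*(l + 1)*(l + 2)*(l^2 + 3*l) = (l - 2)*(l + 1)*(l + 2)*(l + 3)*(l)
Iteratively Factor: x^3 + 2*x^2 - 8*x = (x + 4)*(x^2 - 2*x) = (x - 2)*(x + 4)*(x)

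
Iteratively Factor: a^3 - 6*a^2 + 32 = (a + 2)*(a^2 - 8*a + 16) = (a - 4)*(a + 2)*(a - 4)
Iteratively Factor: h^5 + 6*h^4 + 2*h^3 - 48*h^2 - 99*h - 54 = (h + 2)*(h^4 + 4*h^3 - 6*h^2 - 36*h - 27) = (h + 2)*(h + 3)*(h^3 + h^2 - 9*h - 9) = (h + 1)*(h + 2)*(h + 3)*(h^2 - 9) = (h - 3)*(h + 1)*(h + 2)*(h + 3)*(h + 3)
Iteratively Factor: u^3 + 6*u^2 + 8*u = (u + 4)*(u^2 + 2*u) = u*(u + 4)*(u + 2)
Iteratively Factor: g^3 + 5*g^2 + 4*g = (g)*(g^2 + 5*g + 4) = g*(g + 1)*(g + 4)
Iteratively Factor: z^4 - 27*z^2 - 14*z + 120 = (z - 2)*(z^3 + 2*z^2 - 23*z - 60) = (z - 2)*(z + 3)*(z^2 - z - 20) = (z - 5)*(z - 2)*(z + 3)*(z + 4)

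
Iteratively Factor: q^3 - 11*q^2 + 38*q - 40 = (q - 4)*(q^2 - 7*q + 10) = (q - 4)*(q - 2)*(q - 5)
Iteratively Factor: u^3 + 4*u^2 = (u + 4)*(u^2) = u*(u + 4)*(u)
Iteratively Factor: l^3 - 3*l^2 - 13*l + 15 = (l + 3)*(l^2 - 6*l + 5) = (l - 5)*(l + 3)*(l - 1)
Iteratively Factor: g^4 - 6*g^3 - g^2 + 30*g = (g - 5)*(g^3 - g^2 - 6*g) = g*(g - 5)*(g^2 - g - 6) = g*(g - 5)*(g - 3)*(g + 2)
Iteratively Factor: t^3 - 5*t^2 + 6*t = (t - 3)*(t^2 - 2*t) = (t - 3)*(t - 2)*(t)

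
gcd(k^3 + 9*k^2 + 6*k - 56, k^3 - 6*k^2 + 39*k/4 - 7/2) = k - 2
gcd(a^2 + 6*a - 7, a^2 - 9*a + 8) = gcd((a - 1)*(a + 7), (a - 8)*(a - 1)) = a - 1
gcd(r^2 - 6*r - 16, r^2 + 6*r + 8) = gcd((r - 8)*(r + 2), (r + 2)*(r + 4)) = r + 2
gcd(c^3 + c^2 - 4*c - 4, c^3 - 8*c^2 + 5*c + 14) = c^2 - c - 2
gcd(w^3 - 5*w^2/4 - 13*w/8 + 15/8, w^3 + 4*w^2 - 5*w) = w - 1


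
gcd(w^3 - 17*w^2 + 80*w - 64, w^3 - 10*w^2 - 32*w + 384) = w^2 - 16*w + 64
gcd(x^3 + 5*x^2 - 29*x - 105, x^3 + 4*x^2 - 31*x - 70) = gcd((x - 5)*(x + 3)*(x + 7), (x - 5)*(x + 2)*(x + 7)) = x^2 + 2*x - 35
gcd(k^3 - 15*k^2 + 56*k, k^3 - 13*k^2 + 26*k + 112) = k^2 - 15*k + 56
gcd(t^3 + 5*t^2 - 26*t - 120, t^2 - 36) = t + 6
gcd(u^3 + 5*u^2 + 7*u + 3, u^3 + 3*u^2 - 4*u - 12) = u + 3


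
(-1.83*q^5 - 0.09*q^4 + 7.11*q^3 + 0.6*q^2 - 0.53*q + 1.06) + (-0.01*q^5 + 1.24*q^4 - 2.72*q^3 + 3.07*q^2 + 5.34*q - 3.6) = -1.84*q^5 + 1.15*q^4 + 4.39*q^3 + 3.67*q^2 + 4.81*q - 2.54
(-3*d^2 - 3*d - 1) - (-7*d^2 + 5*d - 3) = 4*d^2 - 8*d + 2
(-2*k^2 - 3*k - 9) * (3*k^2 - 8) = -6*k^4 - 9*k^3 - 11*k^2 + 24*k + 72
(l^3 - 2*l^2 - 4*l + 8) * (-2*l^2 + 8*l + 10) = -2*l^5 + 12*l^4 + 2*l^3 - 68*l^2 + 24*l + 80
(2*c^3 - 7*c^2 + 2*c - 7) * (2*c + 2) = 4*c^4 - 10*c^3 - 10*c^2 - 10*c - 14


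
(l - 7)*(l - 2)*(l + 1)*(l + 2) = l^4 - 6*l^3 - 11*l^2 + 24*l + 28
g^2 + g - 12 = (g - 3)*(g + 4)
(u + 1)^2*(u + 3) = u^3 + 5*u^2 + 7*u + 3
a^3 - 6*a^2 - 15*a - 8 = (a - 8)*(a + 1)^2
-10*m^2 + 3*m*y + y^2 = (-2*m + y)*(5*m + y)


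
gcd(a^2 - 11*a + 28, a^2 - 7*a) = a - 7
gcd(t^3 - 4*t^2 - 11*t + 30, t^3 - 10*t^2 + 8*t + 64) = 1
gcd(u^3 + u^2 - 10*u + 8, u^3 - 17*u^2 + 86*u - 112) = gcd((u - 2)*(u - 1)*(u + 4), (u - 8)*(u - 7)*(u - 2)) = u - 2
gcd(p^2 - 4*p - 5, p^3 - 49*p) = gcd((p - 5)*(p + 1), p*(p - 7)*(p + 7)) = 1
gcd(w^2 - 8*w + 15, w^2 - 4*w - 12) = 1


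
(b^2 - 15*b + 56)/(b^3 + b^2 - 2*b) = (b^2 - 15*b + 56)/(b*(b^2 + b - 2))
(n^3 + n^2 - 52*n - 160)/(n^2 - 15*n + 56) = (n^2 + 9*n + 20)/(n - 7)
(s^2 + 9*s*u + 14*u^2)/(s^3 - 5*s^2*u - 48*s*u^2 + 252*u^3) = (s + 2*u)/(s^2 - 12*s*u + 36*u^2)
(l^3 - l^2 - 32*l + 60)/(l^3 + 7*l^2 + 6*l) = (l^2 - 7*l + 10)/(l*(l + 1))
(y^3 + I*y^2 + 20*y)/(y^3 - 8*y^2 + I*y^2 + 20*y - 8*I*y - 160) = y/(y - 8)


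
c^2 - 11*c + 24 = (c - 8)*(c - 3)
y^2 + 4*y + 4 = (y + 2)^2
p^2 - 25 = (p - 5)*(p + 5)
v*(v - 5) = v^2 - 5*v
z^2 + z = z*(z + 1)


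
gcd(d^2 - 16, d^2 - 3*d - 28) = d + 4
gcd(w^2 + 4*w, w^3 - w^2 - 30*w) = w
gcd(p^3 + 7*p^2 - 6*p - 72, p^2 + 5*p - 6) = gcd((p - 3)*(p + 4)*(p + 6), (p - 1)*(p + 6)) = p + 6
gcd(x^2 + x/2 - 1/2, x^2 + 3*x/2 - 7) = 1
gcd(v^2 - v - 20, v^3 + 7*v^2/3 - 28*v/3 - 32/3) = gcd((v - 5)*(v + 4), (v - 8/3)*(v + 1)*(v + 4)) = v + 4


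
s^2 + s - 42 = (s - 6)*(s + 7)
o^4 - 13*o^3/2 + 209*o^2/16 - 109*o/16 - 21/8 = (o - 3)*(o - 2)*(o - 7/4)*(o + 1/4)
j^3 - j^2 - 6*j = j*(j - 3)*(j + 2)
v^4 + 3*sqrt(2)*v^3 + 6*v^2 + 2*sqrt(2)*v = v*(v + sqrt(2))^3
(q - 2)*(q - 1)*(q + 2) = q^3 - q^2 - 4*q + 4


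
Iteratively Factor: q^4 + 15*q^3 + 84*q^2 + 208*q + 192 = (q + 3)*(q^3 + 12*q^2 + 48*q + 64) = (q + 3)*(q + 4)*(q^2 + 8*q + 16) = (q + 3)*(q + 4)^2*(q + 4)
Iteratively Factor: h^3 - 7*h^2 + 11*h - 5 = (h - 1)*(h^2 - 6*h + 5) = (h - 5)*(h - 1)*(h - 1)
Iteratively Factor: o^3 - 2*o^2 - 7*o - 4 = (o - 4)*(o^2 + 2*o + 1) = (o - 4)*(o + 1)*(o + 1)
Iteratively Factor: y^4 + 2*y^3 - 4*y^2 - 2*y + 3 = (y + 3)*(y^3 - y^2 - y + 1) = (y - 1)*(y + 3)*(y^2 - 1) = (y - 1)^2*(y + 3)*(y + 1)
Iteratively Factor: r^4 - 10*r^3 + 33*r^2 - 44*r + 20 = (r - 5)*(r^3 - 5*r^2 + 8*r - 4) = (r - 5)*(r - 2)*(r^2 - 3*r + 2) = (r - 5)*(r - 2)^2*(r - 1)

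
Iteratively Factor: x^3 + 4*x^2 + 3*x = (x + 3)*(x^2 + x) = x*(x + 3)*(x + 1)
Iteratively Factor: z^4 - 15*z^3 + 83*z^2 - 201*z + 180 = (z - 3)*(z^3 - 12*z^2 + 47*z - 60) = (z - 5)*(z - 3)*(z^2 - 7*z + 12) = (z - 5)*(z - 3)^2*(z - 4)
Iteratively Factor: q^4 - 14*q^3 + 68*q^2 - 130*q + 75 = (q - 5)*(q^3 - 9*q^2 + 23*q - 15) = (q - 5)*(q - 1)*(q^2 - 8*q + 15) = (q - 5)*(q - 3)*(q - 1)*(q - 5)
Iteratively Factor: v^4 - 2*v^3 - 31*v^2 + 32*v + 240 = (v - 4)*(v^3 + 2*v^2 - 23*v - 60) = (v - 4)*(v + 3)*(v^2 - v - 20) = (v - 4)*(v + 3)*(v + 4)*(v - 5)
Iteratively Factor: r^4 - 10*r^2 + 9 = (r - 3)*(r^3 + 3*r^2 - r - 3) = (r - 3)*(r + 1)*(r^2 + 2*r - 3) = (r - 3)*(r + 1)*(r + 3)*(r - 1)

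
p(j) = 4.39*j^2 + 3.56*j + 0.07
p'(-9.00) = -75.46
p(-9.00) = 323.62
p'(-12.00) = -101.80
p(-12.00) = 589.51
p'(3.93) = 38.07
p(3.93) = 81.86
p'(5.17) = 48.95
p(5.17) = 135.82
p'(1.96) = 20.77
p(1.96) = 23.91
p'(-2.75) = -20.58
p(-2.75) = 23.48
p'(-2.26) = -16.28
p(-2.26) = 14.45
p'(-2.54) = -18.74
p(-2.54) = 19.35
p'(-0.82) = -3.64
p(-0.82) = 0.10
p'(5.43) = 51.24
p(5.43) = 148.84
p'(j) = 8.78*j + 3.56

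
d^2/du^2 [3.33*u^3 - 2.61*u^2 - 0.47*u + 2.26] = 19.98*u - 5.22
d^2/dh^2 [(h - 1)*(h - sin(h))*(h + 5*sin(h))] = -4*h^2*sin(h) + 4*h*sin(h) + 16*h*cos(h) - 10*h*cos(2*h) + 6*h - 8*sqrt(2)*cos(h + pi/4) + 10*sqrt(2)*cos(2*h + pi/4) - 2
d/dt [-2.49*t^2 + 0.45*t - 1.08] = 0.45 - 4.98*t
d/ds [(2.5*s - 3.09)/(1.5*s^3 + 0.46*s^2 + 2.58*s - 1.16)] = (-7.5*s^3 + 12.755*s^2 + 2.8428*s + 5.0722)/(2.25*s^6 + 1.38*s^5 + 7.9516*s^4 - 1.1064*s^3 + 5.5892*s^2 - 5.9856*s + 1.3456)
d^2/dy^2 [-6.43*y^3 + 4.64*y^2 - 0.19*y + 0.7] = 9.28 - 38.58*y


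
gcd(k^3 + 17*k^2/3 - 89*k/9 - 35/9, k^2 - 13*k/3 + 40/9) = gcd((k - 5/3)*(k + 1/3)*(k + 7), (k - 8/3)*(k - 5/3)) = k - 5/3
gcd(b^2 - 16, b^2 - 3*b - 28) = b + 4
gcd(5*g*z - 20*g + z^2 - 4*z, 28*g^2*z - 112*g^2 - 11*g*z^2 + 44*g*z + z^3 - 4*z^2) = z - 4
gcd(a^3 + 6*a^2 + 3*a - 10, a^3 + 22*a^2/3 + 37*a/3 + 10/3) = a^2 + 7*a + 10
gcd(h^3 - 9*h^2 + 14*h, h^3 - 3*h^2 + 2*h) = h^2 - 2*h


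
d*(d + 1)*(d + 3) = d^3 + 4*d^2 + 3*d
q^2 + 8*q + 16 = (q + 4)^2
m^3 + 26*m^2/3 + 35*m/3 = m*(m + 5/3)*(m + 7)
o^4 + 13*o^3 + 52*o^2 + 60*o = o*(o + 2)*(o + 5)*(o + 6)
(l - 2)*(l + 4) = l^2 + 2*l - 8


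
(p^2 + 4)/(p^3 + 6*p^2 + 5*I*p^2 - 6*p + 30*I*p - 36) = (p - 2*I)/(p^2 + 3*p*(2 + I) + 18*I)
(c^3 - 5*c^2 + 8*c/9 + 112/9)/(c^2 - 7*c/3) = c - 8/3 - 16/(3*c)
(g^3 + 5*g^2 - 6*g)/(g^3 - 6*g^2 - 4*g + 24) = g*(g^2 + 5*g - 6)/(g^3 - 6*g^2 - 4*g + 24)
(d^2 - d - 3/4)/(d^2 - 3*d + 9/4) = (2*d + 1)/(2*d - 3)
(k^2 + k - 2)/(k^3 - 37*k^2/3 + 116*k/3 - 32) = 3*(k^2 + k - 2)/(3*k^3 - 37*k^2 + 116*k - 96)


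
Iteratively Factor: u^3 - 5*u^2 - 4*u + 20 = (u + 2)*(u^2 - 7*u + 10) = (u - 2)*(u + 2)*(u - 5)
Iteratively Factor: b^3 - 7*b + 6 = (b - 1)*(b^2 + b - 6) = (b - 2)*(b - 1)*(b + 3)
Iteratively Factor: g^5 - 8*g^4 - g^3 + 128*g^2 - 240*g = (g - 4)*(g^4 - 4*g^3 - 17*g^2 + 60*g) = (g - 5)*(g - 4)*(g^3 + g^2 - 12*g) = (g - 5)*(g - 4)*(g - 3)*(g^2 + 4*g) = (g - 5)*(g - 4)*(g - 3)*(g + 4)*(g)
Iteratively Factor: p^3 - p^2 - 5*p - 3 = (p + 1)*(p^2 - 2*p - 3) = (p - 3)*(p + 1)*(p + 1)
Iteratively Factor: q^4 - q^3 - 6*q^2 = (q + 2)*(q^3 - 3*q^2) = q*(q + 2)*(q^2 - 3*q) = q*(q - 3)*(q + 2)*(q)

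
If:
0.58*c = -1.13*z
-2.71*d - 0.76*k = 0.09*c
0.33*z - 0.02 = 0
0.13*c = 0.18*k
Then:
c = -0.12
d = 0.03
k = -0.09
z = 0.06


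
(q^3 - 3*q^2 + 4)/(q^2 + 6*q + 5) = (q^2 - 4*q + 4)/(q + 5)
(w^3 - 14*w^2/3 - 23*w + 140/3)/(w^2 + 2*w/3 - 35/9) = 3*(w^2 - 3*w - 28)/(3*w + 7)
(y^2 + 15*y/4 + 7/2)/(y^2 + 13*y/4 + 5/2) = (4*y + 7)/(4*y + 5)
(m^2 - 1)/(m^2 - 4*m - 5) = (m - 1)/(m - 5)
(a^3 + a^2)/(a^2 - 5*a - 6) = a^2/(a - 6)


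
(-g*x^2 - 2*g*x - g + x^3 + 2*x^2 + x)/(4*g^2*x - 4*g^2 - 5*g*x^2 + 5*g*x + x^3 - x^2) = (x^2 + 2*x + 1)/(-4*g*x + 4*g + x^2 - x)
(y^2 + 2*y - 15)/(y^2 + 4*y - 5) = (y - 3)/(y - 1)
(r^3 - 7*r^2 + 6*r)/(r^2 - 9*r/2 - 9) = 2*r*(r - 1)/(2*r + 3)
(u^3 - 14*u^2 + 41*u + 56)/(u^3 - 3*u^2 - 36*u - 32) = (u - 7)/(u + 4)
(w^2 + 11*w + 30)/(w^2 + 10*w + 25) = (w + 6)/(w + 5)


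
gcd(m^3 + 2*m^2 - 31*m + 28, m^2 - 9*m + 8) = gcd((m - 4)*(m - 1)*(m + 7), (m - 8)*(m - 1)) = m - 1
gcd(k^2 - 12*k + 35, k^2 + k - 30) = k - 5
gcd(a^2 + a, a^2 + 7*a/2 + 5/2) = a + 1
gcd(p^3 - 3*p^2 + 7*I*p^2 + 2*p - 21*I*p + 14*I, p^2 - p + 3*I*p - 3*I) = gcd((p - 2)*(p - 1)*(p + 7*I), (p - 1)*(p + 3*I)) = p - 1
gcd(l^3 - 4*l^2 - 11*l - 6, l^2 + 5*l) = 1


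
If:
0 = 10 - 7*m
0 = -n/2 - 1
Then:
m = 10/7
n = -2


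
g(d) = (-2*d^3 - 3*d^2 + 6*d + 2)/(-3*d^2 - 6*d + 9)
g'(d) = (6*d + 6)*(-2*d^3 - 3*d^2 + 6*d + 2)/(-3*d^2 - 6*d + 9)^2 + (-6*d^2 - 6*d + 6)/(-3*d^2 - 6*d + 9)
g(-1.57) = -0.64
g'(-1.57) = 0.26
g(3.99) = 2.37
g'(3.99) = 0.68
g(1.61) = 0.53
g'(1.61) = 1.30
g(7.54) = 4.74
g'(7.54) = 0.66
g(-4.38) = -3.87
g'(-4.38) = 0.19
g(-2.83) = 3.24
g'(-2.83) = -31.03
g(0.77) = 1.51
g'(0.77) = 5.33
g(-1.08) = -0.46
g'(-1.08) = 0.48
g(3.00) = 1.69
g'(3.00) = 0.70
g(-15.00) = -10.39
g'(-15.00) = 0.66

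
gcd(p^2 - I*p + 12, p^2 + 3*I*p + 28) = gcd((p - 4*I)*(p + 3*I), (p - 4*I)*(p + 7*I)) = p - 4*I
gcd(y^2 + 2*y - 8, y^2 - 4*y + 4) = y - 2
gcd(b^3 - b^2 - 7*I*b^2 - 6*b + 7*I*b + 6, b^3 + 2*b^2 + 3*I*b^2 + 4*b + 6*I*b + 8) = b - I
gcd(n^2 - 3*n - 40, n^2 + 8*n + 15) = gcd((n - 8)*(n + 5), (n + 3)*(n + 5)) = n + 5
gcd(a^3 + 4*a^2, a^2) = a^2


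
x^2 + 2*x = x*(x + 2)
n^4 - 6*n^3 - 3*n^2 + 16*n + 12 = (n - 6)*(n - 2)*(n + 1)^2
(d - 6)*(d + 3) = d^2 - 3*d - 18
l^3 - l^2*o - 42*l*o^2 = l*(l - 7*o)*(l + 6*o)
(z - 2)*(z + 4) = z^2 + 2*z - 8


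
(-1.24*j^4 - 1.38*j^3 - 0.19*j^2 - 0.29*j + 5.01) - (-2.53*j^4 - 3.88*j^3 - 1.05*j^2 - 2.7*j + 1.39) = 1.29*j^4 + 2.5*j^3 + 0.86*j^2 + 2.41*j + 3.62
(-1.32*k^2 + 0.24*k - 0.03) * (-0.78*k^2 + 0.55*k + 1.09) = 1.0296*k^4 - 0.9132*k^3 - 1.2834*k^2 + 0.2451*k - 0.0327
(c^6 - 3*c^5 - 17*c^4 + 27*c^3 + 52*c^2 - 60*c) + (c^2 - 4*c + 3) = c^6 - 3*c^5 - 17*c^4 + 27*c^3 + 53*c^2 - 64*c + 3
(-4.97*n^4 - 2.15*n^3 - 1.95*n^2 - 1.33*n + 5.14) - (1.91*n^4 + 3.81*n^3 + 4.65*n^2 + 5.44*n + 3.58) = -6.88*n^4 - 5.96*n^3 - 6.6*n^2 - 6.77*n + 1.56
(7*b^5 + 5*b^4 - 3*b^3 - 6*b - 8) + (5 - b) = 7*b^5 + 5*b^4 - 3*b^3 - 7*b - 3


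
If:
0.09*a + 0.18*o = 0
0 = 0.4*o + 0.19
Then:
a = 0.95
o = -0.48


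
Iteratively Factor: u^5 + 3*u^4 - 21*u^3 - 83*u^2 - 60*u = (u - 5)*(u^4 + 8*u^3 + 19*u^2 + 12*u) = u*(u - 5)*(u^3 + 8*u^2 + 19*u + 12) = u*(u - 5)*(u + 3)*(u^2 + 5*u + 4) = u*(u - 5)*(u + 1)*(u + 3)*(u + 4)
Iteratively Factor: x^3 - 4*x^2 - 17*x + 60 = (x + 4)*(x^2 - 8*x + 15) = (x - 5)*(x + 4)*(x - 3)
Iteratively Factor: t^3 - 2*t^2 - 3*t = (t)*(t^2 - 2*t - 3) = t*(t - 3)*(t + 1)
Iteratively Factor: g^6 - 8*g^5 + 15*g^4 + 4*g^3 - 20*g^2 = (g - 2)*(g^5 - 6*g^4 + 3*g^3 + 10*g^2) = (g - 2)*(g + 1)*(g^4 - 7*g^3 + 10*g^2) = g*(g - 2)*(g + 1)*(g^3 - 7*g^2 + 10*g) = g^2*(g - 2)*(g + 1)*(g^2 - 7*g + 10) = g^2*(g - 2)^2*(g + 1)*(g - 5)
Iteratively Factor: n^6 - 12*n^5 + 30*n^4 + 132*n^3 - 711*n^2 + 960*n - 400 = (n - 5)*(n^5 - 7*n^4 - 5*n^3 + 107*n^2 - 176*n + 80) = (n - 5)*(n - 1)*(n^4 - 6*n^3 - 11*n^2 + 96*n - 80) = (n - 5)^2*(n - 1)*(n^3 - n^2 - 16*n + 16) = (n - 5)^2*(n - 1)*(n + 4)*(n^2 - 5*n + 4) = (n - 5)^2*(n - 1)^2*(n + 4)*(n - 4)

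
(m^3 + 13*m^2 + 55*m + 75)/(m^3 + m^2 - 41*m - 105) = (m + 5)/(m - 7)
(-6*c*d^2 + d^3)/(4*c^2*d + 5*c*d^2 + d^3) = d*(-6*c + d)/(4*c^2 + 5*c*d + d^2)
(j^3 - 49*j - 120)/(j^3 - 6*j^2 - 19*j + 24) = (j + 5)/(j - 1)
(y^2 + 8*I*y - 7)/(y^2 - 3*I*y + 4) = (y + 7*I)/(y - 4*I)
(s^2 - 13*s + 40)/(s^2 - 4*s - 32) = (s - 5)/(s + 4)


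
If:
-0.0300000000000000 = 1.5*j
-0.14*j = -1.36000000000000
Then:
No Solution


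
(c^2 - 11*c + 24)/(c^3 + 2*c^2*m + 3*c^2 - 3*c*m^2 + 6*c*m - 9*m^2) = (c^2 - 11*c + 24)/(c^3 + 2*c^2*m + 3*c^2 - 3*c*m^2 + 6*c*m - 9*m^2)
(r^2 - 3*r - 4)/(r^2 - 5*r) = (r^2 - 3*r - 4)/(r*(r - 5))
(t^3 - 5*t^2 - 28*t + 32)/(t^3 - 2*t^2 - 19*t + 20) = (t - 8)/(t - 5)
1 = 1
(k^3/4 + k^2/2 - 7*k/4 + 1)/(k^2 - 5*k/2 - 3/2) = (-k^3 - 2*k^2 + 7*k - 4)/(2*(-2*k^2 + 5*k + 3))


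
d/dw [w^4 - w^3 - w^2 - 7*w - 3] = 4*w^3 - 3*w^2 - 2*w - 7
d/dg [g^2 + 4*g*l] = 2*g + 4*l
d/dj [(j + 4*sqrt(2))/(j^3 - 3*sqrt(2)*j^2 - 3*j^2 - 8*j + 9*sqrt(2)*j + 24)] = (j^3 - 3*sqrt(2)*j^2 - 3*j^2 - 8*j + 9*sqrt(2)*j + (j + 4*sqrt(2))*(-3*j^2 + 6*j + 6*sqrt(2)*j - 9*sqrt(2) + 8) + 24)/(j^3 - 3*sqrt(2)*j^2 - 3*j^2 - 8*j + 9*sqrt(2)*j + 24)^2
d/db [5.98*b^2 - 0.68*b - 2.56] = 11.96*b - 0.68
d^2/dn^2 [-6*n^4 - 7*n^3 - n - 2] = 6*n*(-12*n - 7)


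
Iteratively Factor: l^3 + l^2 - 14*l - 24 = (l + 3)*(l^2 - 2*l - 8) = (l - 4)*(l + 3)*(l + 2)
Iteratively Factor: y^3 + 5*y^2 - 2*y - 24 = (y + 4)*(y^2 + y - 6) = (y - 2)*(y + 4)*(y + 3)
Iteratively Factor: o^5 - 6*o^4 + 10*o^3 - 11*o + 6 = (o - 3)*(o^4 - 3*o^3 + o^2 + 3*o - 2) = (o - 3)*(o + 1)*(o^3 - 4*o^2 + 5*o - 2) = (o - 3)*(o - 1)*(o + 1)*(o^2 - 3*o + 2) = (o - 3)*(o - 1)^2*(o + 1)*(o - 2)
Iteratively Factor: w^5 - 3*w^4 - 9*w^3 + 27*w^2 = (w - 3)*(w^4 - 9*w^2) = w*(w - 3)*(w^3 - 9*w) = w*(w - 3)^2*(w^2 + 3*w) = w^2*(w - 3)^2*(w + 3)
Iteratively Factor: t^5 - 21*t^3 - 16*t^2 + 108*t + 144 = (t + 2)*(t^4 - 2*t^3 - 17*t^2 + 18*t + 72) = (t - 4)*(t + 2)*(t^3 + 2*t^2 - 9*t - 18) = (t - 4)*(t - 3)*(t + 2)*(t^2 + 5*t + 6) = (t - 4)*(t - 3)*(t + 2)^2*(t + 3)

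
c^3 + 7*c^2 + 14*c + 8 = (c + 1)*(c + 2)*(c + 4)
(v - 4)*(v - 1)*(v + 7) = v^3 + 2*v^2 - 31*v + 28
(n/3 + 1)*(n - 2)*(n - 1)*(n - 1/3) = n^4/3 - n^3/9 - 7*n^2/3 + 25*n/9 - 2/3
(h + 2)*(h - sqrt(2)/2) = h^2 - sqrt(2)*h/2 + 2*h - sqrt(2)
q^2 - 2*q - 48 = (q - 8)*(q + 6)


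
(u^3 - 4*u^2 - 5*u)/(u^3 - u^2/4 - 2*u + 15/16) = 16*u*(u^2 - 4*u - 5)/(16*u^3 - 4*u^2 - 32*u + 15)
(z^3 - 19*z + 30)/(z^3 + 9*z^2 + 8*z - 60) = (z - 3)/(z + 6)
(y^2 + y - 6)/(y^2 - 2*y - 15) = (y - 2)/(y - 5)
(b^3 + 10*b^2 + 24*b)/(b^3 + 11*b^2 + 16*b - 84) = b*(b + 4)/(b^2 + 5*b - 14)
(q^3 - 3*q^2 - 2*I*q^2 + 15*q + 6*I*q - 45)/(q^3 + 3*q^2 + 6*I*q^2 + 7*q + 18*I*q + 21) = (q^3 + q^2*(-3 - 2*I) + q*(15 + 6*I) - 45)/(q^3 + q^2*(3 + 6*I) + q*(7 + 18*I) + 21)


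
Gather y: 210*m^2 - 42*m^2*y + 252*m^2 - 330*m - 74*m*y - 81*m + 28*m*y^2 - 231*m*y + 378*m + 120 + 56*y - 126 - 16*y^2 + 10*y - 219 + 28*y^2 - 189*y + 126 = 462*m^2 - 33*m + y^2*(28*m + 12) + y*(-42*m^2 - 305*m - 123) - 99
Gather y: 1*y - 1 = y - 1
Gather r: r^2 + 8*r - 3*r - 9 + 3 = r^2 + 5*r - 6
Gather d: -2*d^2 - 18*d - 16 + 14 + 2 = -2*d^2 - 18*d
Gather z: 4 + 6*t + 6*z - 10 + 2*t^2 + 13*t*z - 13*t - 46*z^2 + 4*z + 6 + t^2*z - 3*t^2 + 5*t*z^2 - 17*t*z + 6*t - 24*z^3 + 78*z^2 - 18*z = -t^2 - t - 24*z^3 + z^2*(5*t + 32) + z*(t^2 - 4*t - 8)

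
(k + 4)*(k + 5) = k^2 + 9*k + 20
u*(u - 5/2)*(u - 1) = u^3 - 7*u^2/2 + 5*u/2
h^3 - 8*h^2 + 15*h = h*(h - 5)*(h - 3)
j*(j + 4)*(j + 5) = j^3 + 9*j^2 + 20*j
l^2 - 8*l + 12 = (l - 6)*(l - 2)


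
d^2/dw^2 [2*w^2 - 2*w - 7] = 4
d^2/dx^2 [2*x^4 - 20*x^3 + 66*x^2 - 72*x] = 24*x^2 - 120*x + 132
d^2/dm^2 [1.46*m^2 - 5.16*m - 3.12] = 2.92000000000000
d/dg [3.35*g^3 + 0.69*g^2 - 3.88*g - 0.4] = 10.05*g^2 + 1.38*g - 3.88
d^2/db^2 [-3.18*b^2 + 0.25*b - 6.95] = -6.36000000000000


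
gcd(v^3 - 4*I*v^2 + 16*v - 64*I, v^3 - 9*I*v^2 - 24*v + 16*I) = v^2 - 8*I*v - 16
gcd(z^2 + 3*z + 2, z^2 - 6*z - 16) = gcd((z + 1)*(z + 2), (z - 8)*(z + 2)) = z + 2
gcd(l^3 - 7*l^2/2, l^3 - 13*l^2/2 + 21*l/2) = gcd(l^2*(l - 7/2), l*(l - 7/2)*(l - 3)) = l^2 - 7*l/2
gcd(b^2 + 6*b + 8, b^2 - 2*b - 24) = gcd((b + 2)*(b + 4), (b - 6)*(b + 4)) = b + 4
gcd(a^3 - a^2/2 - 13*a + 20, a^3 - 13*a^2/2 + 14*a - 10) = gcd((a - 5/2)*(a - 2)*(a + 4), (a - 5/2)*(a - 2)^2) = a^2 - 9*a/2 + 5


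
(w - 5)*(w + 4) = w^2 - w - 20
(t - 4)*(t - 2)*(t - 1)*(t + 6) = t^4 - t^3 - 28*t^2 + 76*t - 48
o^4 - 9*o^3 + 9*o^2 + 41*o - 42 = (o - 7)*(o - 3)*(o - 1)*(o + 2)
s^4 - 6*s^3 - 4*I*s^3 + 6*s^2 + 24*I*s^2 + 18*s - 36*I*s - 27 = (s - 3)^2*(s - 3*I)*(s - I)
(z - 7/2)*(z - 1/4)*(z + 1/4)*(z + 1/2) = z^4 - 3*z^3 - 29*z^2/16 + 3*z/16 + 7/64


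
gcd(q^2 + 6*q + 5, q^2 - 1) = q + 1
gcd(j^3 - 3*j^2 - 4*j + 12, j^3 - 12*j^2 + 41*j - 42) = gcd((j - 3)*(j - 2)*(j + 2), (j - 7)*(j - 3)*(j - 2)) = j^2 - 5*j + 6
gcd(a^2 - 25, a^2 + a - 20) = a + 5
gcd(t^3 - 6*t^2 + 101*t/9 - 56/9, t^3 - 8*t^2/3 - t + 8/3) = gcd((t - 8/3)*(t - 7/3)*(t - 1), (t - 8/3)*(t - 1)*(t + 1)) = t^2 - 11*t/3 + 8/3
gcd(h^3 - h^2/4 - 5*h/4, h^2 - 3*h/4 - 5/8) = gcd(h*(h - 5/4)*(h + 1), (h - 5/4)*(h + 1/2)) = h - 5/4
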